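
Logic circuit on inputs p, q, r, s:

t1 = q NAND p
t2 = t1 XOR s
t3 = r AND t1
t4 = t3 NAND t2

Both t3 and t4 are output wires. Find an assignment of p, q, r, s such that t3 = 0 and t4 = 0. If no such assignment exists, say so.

no solution exists

Across all 16 input combinations, none give both t3 = 0 and t4 = 0.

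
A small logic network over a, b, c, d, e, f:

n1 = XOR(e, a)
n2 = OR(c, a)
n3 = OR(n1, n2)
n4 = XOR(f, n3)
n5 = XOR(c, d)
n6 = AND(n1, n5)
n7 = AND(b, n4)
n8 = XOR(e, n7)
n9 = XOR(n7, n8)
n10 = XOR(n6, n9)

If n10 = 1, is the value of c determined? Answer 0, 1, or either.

Both values of c occur among assignments with n10 = 1:
  c=0: a=0, b=0, c=0, d=0, e=1, f=0
  c=1: a=0, b=0, c=1, d=1, e=1, f=0

either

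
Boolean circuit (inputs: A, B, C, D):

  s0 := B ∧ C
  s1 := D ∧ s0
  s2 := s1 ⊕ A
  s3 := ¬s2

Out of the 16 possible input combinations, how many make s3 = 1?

s3 = ¬s2 must be 1, so s2 = 0.
Enumerating the 16 input combinations, 8 give s3 = 1 and 8 give s3 = 0.

8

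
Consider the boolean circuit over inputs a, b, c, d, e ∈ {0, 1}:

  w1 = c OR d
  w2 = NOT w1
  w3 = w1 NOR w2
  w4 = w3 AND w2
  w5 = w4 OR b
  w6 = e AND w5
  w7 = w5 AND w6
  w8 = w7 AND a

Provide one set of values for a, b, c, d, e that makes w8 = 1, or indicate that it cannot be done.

w8 = w7 AND a must be 1, so both w7 = 1 and a = 1.
w7 = w5 AND w6 must be 1, so both w5 = 1 and w6 = 1.
w5 = w4 OR b must be 1, so at least one of w4, b is 1.
Check with a=1 b=1 c=0 d=0 e=1:
w1 = c OR d = 0 OR 0 = 0
w2 = NOT w1 = NOT 0 = 1
w3 = w1 NOR w2 = 0 NOR 1 = 0
w4 = w3 AND w2 = 0 AND 1 = 0
w5 = w4 OR b = 0 OR 1 = 1
w6 = e AND w5 = 1 AND 1 = 1
w7 = w5 AND w6 = 1 AND 1 = 1
w8 = w7 AND a = 1 AND 1 = 1
So w8 = 1 as required.

a=1 b=1 c=0 d=0 e=1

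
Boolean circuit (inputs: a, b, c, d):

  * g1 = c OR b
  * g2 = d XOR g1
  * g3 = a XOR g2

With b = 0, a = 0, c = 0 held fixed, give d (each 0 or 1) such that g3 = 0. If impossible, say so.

d=0

g3 = a XOR g2 must be 0, so a and g2 are equal.
Check with b = 0, a = 0, c = 0 and d=0:
g1 = c OR b = 0 OR 0 = 0
g2 = d XOR g1 = 0 XOR 0 = 0
g3 = a XOR g2 = 0 XOR 0 = 0
So g3 = 0.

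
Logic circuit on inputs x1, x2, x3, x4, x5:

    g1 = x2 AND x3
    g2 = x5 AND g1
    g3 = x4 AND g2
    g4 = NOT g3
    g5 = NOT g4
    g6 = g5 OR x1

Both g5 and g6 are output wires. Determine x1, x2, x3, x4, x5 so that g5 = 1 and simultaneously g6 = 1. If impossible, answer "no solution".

x1=0, x2=1, x3=1, x4=1, x5=1

Check with x1=0, x2=1, x3=1, x4=1, x5=1:
g1 = x2 AND x3 = 1 AND 1 = 1
g2 = x5 AND g1 = 1 AND 1 = 1
g3 = x4 AND g2 = 1 AND 1 = 1
g4 = NOT g3 = NOT 1 = 0
g5 = NOT g4 = NOT 0 = 1
g6 = g5 OR x1 = 1 OR 0 = 1
So g5 = 1 and g6 = 1.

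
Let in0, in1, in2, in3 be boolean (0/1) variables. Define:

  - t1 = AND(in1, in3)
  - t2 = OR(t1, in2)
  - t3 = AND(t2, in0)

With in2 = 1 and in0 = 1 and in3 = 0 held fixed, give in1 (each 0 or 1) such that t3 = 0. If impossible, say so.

With in2 = 1 and in0 = 1 and in3 = 0 fixed, none of the 2 settings of in1 give t3 = 0.
For example, with in1=0:
t1 = AND(in1, in3) = AND(0, 0) = 0
t2 = OR(t1, in2) = OR(0, 1) = 1
t3 = AND(t2, in0) = AND(1, 1) = 1
giving t3 = 1 ≠ 0.

no solution exists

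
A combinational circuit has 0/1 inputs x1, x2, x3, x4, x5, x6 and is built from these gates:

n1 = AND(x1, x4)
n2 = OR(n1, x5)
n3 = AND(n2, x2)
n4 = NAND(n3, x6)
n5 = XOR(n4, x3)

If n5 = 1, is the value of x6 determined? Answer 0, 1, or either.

either

Both values of x6 occur among assignments with n5 = 1:
  x6=0: x1=0, x2=0, x3=0, x4=0, x5=0, x6=0
  x6=1: x1=0, x2=0, x3=0, x4=0, x5=0, x6=1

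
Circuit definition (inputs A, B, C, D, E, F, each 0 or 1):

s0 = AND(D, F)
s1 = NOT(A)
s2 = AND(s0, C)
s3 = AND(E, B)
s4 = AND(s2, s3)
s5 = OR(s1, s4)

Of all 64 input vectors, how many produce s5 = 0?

s5 = OR(s1, s4) must be 0, so both s1 = 0 and s4 = 0.
s1 = NOT(A) must be 0, so A = 1.
Enumerating the 64 input combinations, 31 give s5 = 0 and 33 give s5 = 1.

31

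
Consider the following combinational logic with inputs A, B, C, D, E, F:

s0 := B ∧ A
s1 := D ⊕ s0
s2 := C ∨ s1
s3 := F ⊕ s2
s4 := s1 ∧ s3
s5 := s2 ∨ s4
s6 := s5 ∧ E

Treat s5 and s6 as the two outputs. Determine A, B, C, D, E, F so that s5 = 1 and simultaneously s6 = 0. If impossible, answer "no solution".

Check with A=1, B=1, C=1, D=0, E=0, F=1:
s0 = B ∧ A = 1 ∧ 1 = 1
s1 = D ⊕ s0 = 0 ⊕ 1 = 1
s2 = C ∨ s1 = 1 ∨ 1 = 1
s3 = F ⊕ s2 = 1 ⊕ 1 = 0
s4 = s1 ∧ s3 = 1 ∧ 0 = 0
s5 = s2 ∨ s4 = 1 ∨ 0 = 1
s6 = s5 ∧ E = 1 ∧ 0 = 0
So s5 = 1 and s6 = 0.

A=1, B=1, C=1, D=0, E=0, F=1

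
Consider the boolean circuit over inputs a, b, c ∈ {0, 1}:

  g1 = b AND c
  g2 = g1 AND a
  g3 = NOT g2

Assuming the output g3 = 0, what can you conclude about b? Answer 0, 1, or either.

g3 = NOT g2 must be 0, so g2 = 1.
g2 = g1 AND a must be 1, so both g1 = 1 and a = 1.
Every assignment with g3 = 0 has b = 1; there are 1 such assignment(s).
  a=1, b=1, c=1

1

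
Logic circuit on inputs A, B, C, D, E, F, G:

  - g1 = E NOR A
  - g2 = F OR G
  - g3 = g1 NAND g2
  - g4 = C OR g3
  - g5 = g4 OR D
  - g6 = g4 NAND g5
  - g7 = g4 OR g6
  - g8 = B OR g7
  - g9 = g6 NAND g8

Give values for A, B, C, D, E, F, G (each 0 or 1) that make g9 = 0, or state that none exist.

A=0 B=0 C=0 D=0 E=0 F=0 G=1

g9 = g6 NAND g8 must be 0, so both g6 = 1 and g8 = 1.
Check with A=0 B=0 C=0 D=0 E=0 F=0 G=1:
g1 = E NOR A = 0 NOR 0 = 1
g2 = F OR G = 0 OR 1 = 1
g3 = g1 NAND g2 = 1 NAND 1 = 0
g4 = C OR g3 = 0 OR 0 = 0
g5 = g4 OR D = 0 OR 0 = 0
g6 = g4 NAND g5 = 0 NAND 0 = 1
g7 = g4 OR g6 = 0 OR 1 = 1
g8 = B OR g7 = 0 OR 1 = 1
g9 = g6 NAND g8 = 1 NAND 1 = 0
So g9 = 0 as required.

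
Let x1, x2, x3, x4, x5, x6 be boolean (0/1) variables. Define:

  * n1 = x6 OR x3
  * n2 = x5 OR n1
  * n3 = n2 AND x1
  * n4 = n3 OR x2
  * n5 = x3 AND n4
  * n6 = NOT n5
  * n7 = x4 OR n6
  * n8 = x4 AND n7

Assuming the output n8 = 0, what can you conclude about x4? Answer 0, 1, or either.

n8 = x4 AND n7 must be 0, so at least one of x4, n7 is 0.
Every assignment with n8 = 0 has x4 = 0; there are 32 such assignment(s).

0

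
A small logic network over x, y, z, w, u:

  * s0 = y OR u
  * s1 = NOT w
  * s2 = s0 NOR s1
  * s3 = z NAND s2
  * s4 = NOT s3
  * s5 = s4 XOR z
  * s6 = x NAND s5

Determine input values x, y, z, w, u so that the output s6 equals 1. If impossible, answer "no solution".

x=0, y=0, z=1, w=1, u=0

s6 = x NAND s5 must be 1, so at least one of x, s5 is 0.
Check with x=0, y=0, z=1, w=1, u=0:
s0 = y OR u = 0 OR 0 = 0
s1 = NOT w = NOT 1 = 0
s2 = s0 NOR s1 = 0 NOR 0 = 1
s3 = z NAND s2 = 1 NAND 1 = 0
s4 = NOT s3 = NOT 0 = 1
s5 = s4 XOR z = 1 XOR 1 = 0
s6 = x NAND s5 = 0 NAND 0 = 1
So s6 = 1 as required.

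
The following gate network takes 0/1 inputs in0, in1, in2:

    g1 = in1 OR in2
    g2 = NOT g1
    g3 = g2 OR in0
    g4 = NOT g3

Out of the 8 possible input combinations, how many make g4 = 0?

g4 = NOT g3 must be 0, so g3 = 1.
g3 = g2 OR in0 must be 1, so at least one of g2, in0 is 1.
Enumerating the 8 input combinations, 5 give g4 = 0 and 3 give g4 = 1.

5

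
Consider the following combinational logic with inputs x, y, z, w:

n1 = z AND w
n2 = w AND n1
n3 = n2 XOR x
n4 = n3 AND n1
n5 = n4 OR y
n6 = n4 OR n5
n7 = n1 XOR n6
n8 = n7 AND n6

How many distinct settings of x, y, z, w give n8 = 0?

10

n8 = n7 AND n6 must be 0, so at least one of n7, n6 is 0.
Enumerating the 16 input combinations, 10 give n8 = 0 and 6 give n8 = 1.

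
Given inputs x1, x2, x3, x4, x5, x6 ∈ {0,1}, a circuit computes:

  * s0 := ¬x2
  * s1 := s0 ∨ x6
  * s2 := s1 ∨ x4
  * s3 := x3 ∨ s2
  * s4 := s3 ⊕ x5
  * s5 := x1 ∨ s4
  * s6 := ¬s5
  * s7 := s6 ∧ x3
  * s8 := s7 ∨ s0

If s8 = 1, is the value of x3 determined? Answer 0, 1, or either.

either

Both values of x3 occur among assignments with s8 = 1:
  x3=0: x1=0, x2=0, x3=0, x4=0, x5=0, x6=0
  x3=1: x1=0, x2=0, x3=1, x4=0, x5=0, x6=0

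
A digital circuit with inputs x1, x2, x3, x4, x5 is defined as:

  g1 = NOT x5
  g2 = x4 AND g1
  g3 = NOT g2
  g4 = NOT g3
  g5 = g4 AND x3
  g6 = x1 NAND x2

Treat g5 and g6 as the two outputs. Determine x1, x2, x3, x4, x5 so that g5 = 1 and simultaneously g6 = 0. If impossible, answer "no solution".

x1=1, x2=1, x3=1, x4=1, x5=0

Check with x1=1, x2=1, x3=1, x4=1, x5=0:
g1 = NOT x5 = NOT 0 = 1
g2 = x4 AND g1 = 1 AND 1 = 1
g3 = NOT g2 = NOT 1 = 0
g4 = NOT g3 = NOT 0 = 1
g5 = g4 AND x3 = 1 AND 1 = 1
g6 = x1 NAND x2 = 1 NAND 1 = 0
So g5 = 1 and g6 = 0.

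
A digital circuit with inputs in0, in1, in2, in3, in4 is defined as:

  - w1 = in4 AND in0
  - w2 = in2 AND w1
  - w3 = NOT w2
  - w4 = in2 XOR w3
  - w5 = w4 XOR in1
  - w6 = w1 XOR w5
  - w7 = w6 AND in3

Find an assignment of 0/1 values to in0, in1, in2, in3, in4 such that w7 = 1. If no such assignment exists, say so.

w7 = w6 AND in3 must be 1, so both w6 = 1 and in3 = 1.
w6 = w1 XOR w5 must be 1, so w1 and w5 differ.
Check with in0=1 in1=1 in2=0 in3=1 in4=1:
w1 = in4 AND in0 = 1 AND 1 = 1
w2 = in2 AND w1 = 0 AND 1 = 0
w3 = NOT w2 = NOT 0 = 1
w4 = in2 XOR w3 = 0 XOR 1 = 1
w5 = w4 XOR in1 = 1 XOR 1 = 0
w6 = w1 XOR w5 = 1 XOR 0 = 1
w7 = w6 AND in3 = 1 AND 1 = 1
So w7 = 1 as required.

in0=1 in1=1 in2=0 in3=1 in4=1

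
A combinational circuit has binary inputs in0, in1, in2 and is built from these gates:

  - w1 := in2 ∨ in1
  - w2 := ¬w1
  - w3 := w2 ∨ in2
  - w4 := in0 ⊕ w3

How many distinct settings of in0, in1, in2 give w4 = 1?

4

w4 = in0 ⊕ w3 must be 1, so in0 and w3 differ.
Satisfying assignments:
  in0=0, in1=0, in2=0
  in0=0, in1=0, in2=1
  in0=0, in1=1, in2=1
  in0=1, in1=1, in2=0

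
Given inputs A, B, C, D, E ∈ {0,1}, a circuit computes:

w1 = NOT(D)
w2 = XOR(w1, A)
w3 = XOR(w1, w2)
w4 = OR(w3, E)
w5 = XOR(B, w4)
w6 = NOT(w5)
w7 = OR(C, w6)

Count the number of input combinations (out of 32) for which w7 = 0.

8

w7 = OR(C, w6) must be 0, so both C = 0 and w6 = 0.
Enumerating the 32 input combinations, 8 give w7 = 0 and 24 give w7 = 1.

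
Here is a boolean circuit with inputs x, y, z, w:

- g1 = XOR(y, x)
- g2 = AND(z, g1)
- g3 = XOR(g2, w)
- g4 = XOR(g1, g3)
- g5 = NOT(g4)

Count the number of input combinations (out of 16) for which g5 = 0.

8

g5 = NOT(g4) must be 0, so g4 = 1.
Enumerating the 16 input combinations, 8 give g5 = 0 and 8 give g5 = 1.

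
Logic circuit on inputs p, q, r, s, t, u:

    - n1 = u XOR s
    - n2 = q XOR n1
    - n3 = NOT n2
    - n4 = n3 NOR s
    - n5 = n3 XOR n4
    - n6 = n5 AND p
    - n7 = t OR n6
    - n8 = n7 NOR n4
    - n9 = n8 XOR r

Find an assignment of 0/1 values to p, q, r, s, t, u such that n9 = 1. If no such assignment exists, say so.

n9 = n8 XOR r must be 1, so n8 and r differ.
Check with p=1, q=0, r=1, s=0, t=0, u=0:
n1 = u XOR s = 0 XOR 0 = 0
n2 = q XOR n1 = 0 XOR 0 = 0
n3 = NOT n2 = NOT 0 = 1
n4 = n3 NOR s = 1 NOR 0 = 0
n5 = n3 XOR n4 = 1 XOR 0 = 1
n6 = n5 AND p = 1 AND 1 = 1
n7 = t OR n6 = 0 OR 1 = 1
n8 = n7 NOR n4 = 1 NOR 0 = 0
n9 = n8 XOR r = 0 XOR 1 = 1
So n9 = 1 as required.

p=1, q=0, r=1, s=0, t=0, u=0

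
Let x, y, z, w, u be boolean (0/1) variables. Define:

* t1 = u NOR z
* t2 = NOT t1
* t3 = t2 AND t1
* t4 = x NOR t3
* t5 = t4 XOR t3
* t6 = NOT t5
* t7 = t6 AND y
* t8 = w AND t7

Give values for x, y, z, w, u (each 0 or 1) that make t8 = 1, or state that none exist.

x=1 y=1 z=1 w=1 u=0

t8 = w AND t7 must be 1, so both w = 1 and t7 = 1.
t7 = t6 AND y must be 1, so both t6 = 1 and y = 1.
Check with x=1 y=1 z=1 w=1 u=0:
t1 = u NOR z = 0 NOR 1 = 0
t2 = NOT t1 = NOT 0 = 1
t3 = t2 AND t1 = 1 AND 0 = 0
t4 = x NOR t3 = 1 NOR 0 = 0
t5 = t4 XOR t3 = 0 XOR 0 = 0
t6 = NOT t5 = NOT 0 = 1
t7 = t6 AND y = 1 AND 1 = 1
t8 = w AND t7 = 1 AND 1 = 1
So t8 = 1 as required.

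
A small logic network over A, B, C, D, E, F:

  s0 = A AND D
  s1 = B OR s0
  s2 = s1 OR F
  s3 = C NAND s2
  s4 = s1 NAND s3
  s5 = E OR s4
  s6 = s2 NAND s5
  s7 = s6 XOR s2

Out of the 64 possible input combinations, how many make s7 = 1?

s7 = s6 XOR s2 must be 1, so s6 and s2 differ.
Enumerating the 64 input combinations, 54 give s7 = 1 and 10 give s7 = 0.

54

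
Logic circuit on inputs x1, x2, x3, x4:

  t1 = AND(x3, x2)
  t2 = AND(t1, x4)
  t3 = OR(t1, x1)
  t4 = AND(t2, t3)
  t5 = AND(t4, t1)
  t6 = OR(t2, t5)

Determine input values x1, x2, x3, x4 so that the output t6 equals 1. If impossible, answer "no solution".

t6 = OR(t2, t5) must be 1, so at least one of t2, t5 is 1.
Check with x1=0 x2=1 x3=1 x4=1:
t1 = AND(x3, x2) = AND(1, 1) = 1
t2 = AND(t1, x4) = AND(1, 1) = 1
t3 = OR(t1, x1) = OR(1, 0) = 1
t4 = AND(t2, t3) = AND(1, 1) = 1
t5 = AND(t4, t1) = AND(1, 1) = 1
t6 = OR(t2, t5) = OR(1, 1) = 1
So t6 = 1 as required.

x1=0 x2=1 x3=1 x4=1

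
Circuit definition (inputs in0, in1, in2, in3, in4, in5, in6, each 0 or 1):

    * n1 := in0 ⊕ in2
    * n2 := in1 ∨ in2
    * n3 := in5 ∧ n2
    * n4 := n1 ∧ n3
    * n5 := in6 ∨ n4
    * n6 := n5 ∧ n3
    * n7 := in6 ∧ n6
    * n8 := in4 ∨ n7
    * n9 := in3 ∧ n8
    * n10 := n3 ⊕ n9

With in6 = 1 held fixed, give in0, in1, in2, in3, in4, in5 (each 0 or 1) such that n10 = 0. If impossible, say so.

in0=0, in1=0, in2=0, in3=0, in4=0, in5=0

n10 = n3 ⊕ n9 must be 0, so n3 and n9 are equal.
Check with in6 = 1 and in0=0, in1=0, in2=0, in3=0, in4=0, in5=0:
n1 = in0 ⊕ in2 = 0 ⊕ 0 = 0
n2 = in1 ∨ in2 = 0 ∨ 0 = 0
n3 = in5 ∧ n2 = 0 ∧ 0 = 0
n4 = n1 ∧ n3 = 0 ∧ 0 = 0
n5 = in6 ∨ n4 = 1 ∨ 0 = 1
n6 = n5 ∧ n3 = 1 ∧ 0 = 0
n7 = in6 ∧ n6 = 1 ∧ 0 = 0
n8 = in4 ∨ n7 = 0 ∨ 0 = 0
n9 = in3 ∧ n8 = 0 ∧ 0 = 0
n10 = n3 ⊕ n9 = 0 ⊕ 0 = 0
So n10 = 0.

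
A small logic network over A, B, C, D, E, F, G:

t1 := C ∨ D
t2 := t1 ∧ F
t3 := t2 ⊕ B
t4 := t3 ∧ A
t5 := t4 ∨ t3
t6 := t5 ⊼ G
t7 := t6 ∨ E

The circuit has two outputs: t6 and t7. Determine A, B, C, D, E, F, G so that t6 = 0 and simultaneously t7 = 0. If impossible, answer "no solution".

Check with A=1, B=0, C=1, D=1, E=0, F=1, G=1:
t1 = C ∨ D = 1 ∨ 1 = 1
t2 = t1 ∧ F = 1 ∧ 1 = 1
t3 = t2 ⊕ B = 1 ⊕ 0 = 1
t4 = t3 ∧ A = 1 ∧ 1 = 1
t5 = t4 ∨ t3 = 1 ∨ 1 = 1
t6 = t5 ⊼ G = 1 ⊼ 1 = 0
t7 = t6 ∨ E = 0 ∨ 0 = 0
So t6 = 0 and t7 = 0.

A=1, B=0, C=1, D=1, E=0, F=1, G=1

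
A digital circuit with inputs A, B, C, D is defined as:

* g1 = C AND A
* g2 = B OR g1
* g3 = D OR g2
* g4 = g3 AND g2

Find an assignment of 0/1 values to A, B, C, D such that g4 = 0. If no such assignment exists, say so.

g4 = g3 AND g2 must be 0, so at least one of g3, g2 is 0.
Check with A=1 B=0 C=0 D=0:
g1 = C AND A = 0 AND 1 = 0
g2 = B OR g1 = 0 OR 0 = 0
g3 = D OR g2 = 0 OR 0 = 0
g4 = g3 AND g2 = 0 AND 0 = 0
So g4 = 0 as required.

A=1 B=0 C=0 D=0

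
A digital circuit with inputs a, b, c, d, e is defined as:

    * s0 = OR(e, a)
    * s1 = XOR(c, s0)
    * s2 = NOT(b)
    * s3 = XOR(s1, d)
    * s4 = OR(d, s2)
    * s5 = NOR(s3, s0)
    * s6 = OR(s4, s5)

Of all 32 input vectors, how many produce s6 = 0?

7

s6 = OR(s4, s5) must be 0, so both s4 = 0 and s5 = 0.
s4 = OR(d, s2) must be 0, so both d = 0 and s2 = 0.
Enumerating the 32 input combinations, 7 give s6 = 0 and 25 give s6 = 1.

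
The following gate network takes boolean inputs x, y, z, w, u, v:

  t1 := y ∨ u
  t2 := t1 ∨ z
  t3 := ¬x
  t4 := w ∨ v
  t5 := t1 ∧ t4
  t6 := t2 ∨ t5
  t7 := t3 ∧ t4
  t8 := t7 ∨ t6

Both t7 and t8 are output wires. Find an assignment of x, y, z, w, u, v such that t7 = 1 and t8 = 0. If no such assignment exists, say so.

no solution exists

Across all 64 input combinations, none give both t7 = 1 and t8 = 0.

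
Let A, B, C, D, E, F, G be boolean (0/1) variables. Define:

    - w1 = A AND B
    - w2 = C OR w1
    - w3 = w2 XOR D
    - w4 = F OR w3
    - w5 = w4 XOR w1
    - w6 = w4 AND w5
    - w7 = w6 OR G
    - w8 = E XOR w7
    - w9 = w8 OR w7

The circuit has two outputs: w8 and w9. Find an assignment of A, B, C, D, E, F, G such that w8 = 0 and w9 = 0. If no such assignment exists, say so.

A=1 B=1 C=1 D=1 E=0 F=0 G=0

Check with A=1 B=1 C=1 D=1 E=0 F=0 G=0:
w1 = A AND B = 1 AND 1 = 1
w2 = C OR w1 = 1 OR 1 = 1
w3 = w2 XOR D = 1 XOR 1 = 0
w4 = F OR w3 = 0 OR 0 = 0
w5 = w4 XOR w1 = 0 XOR 1 = 1
w6 = w4 AND w5 = 0 AND 1 = 0
w7 = w6 OR G = 0 OR 0 = 0
w8 = E XOR w7 = 0 XOR 0 = 0
w9 = w8 OR w7 = 0 OR 0 = 0
So w8 = 0 and w9 = 0.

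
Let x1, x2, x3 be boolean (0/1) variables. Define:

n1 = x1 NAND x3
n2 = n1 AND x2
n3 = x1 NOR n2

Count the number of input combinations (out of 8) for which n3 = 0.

n3 = x1 NOR n2 must be 0, so at least one of x1, n2 is 1.
Satisfying assignments:
  x1=0, x2=1, x3=0
  x1=0, x2=1, x3=1
  x1=1, x2=0, x3=0
  x1=1, x2=0, x3=1
  x1=1, x2=1, x3=0
  x1=1, x2=1, x3=1

6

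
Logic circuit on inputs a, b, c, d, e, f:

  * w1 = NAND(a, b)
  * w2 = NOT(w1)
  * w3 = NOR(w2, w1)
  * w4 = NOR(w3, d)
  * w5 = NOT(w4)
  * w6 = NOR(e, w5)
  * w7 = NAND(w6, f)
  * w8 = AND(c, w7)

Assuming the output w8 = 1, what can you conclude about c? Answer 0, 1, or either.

w8 = AND(c, w7) must be 1, so both c = 1 and w7 = 1.
w7 = NAND(w6, f) must be 1, so at least one of w6, f is 0.
Every assignment with w8 = 1 has c = 1; there are 28 such assignment(s).

1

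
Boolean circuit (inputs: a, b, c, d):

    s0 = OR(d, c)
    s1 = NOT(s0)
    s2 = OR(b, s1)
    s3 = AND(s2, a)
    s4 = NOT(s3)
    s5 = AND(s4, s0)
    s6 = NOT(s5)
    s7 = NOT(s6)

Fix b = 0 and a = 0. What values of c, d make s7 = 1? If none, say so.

c=0, d=1

Check with b = 0 and a = 0 and c=0, d=1:
s0 = OR(d, c) = OR(1, 0) = 1
s1 = NOT(s0) = NOT 1 = 0
s2 = OR(b, s1) = OR(0, 0) = 0
s3 = AND(s2, a) = AND(0, 0) = 0
s4 = NOT(s3) = NOT 0 = 1
s5 = AND(s4, s0) = AND(1, 1) = 1
s6 = NOT(s5) = NOT 1 = 0
s7 = NOT(s6) = NOT 0 = 1
So s7 = 1.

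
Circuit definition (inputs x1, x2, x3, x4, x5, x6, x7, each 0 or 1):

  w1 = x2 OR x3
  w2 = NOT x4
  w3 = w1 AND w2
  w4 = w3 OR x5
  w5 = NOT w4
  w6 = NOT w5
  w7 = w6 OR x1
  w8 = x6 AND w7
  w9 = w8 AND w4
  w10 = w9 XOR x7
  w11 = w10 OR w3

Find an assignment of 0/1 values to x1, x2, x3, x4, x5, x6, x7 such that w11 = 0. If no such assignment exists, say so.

w11 = w10 OR w3 must be 0, so both w10 = 0 and w3 = 0.
Check with x1=0 x2=0 x3=1 x4=1 x5=1 x6=1 x7=1:
w1 = x2 OR x3 = 0 OR 1 = 1
w2 = NOT x4 = NOT 1 = 0
w3 = w1 AND w2 = 1 AND 0 = 0
w4 = w3 OR x5 = 0 OR 1 = 1
w5 = NOT w4 = NOT 1 = 0
w6 = NOT w5 = NOT 0 = 1
w7 = w6 OR x1 = 1 OR 0 = 1
w8 = x6 AND w7 = 1 AND 1 = 1
w9 = w8 AND w4 = 1 AND 1 = 1
w10 = w9 XOR x7 = 1 XOR 1 = 0
w11 = w10 OR w3 = 0 OR 0 = 0
So w11 = 0 as required.

x1=0 x2=0 x3=1 x4=1 x5=1 x6=1 x7=1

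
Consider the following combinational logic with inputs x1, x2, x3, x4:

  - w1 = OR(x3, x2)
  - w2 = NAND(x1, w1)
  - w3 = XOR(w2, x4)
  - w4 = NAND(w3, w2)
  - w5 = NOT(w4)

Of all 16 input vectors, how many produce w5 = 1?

5

w5 = NOT(w4) must be 1, so w4 = 0.
w4 = NAND(w3, w2) must be 0, so both w3 = 1 and w2 = 1.
Satisfying assignments:
  x1=0, x2=0, x3=0, x4=0
  x1=0, x2=0, x3=1, x4=0
  x1=0, x2=1, x3=0, x4=0
  x1=0, x2=1, x3=1, x4=0
  x1=1, x2=0, x3=0, x4=0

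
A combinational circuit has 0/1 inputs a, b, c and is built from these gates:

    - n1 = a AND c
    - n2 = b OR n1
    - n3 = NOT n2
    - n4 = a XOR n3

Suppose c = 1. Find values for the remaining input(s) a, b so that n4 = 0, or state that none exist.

Check with c = 1 and a=0, b=1:
n1 = a AND c = 0 AND 1 = 0
n2 = b OR n1 = 1 OR 0 = 1
n3 = NOT n2 = NOT 1 = 0
n4 = a XOR n3 = 0 XOR 0 = 0
So n4 = 0.

a=0, b=1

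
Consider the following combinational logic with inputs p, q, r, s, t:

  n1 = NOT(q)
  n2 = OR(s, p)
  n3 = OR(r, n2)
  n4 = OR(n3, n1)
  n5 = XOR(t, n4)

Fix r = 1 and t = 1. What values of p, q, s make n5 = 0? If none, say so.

Check with r = 1 and t = 1 and p=0, q=1, s=0:
n1 = NOT(q) = NOT 1 = 0
n2 = OR(s, p) = OR(0, 0) = 0
n3 = OR(r, n2) = OR(1, 0) = 1
n4 = OR(n3, n1) = OR(1, 0) = 1
n5 = XOR(t, n4) = XOR(1, 1) = 0
So n5 = 0.

p=0 q=1 s=0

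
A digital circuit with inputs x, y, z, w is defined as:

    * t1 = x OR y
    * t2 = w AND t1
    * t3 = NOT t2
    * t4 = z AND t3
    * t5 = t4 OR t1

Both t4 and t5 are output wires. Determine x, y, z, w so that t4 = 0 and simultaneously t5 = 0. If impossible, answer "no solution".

Check with x=0 y=0 z=0 w=1:
t1 = x OR y = 0 OR 0 = 0
t2 = w AND t1 = 1 AND 0 = 0
t3 = NOT t2 = NOT 0 = 1
t4 = z AND t3 = 0 AND 1 = 0
t5 = t4 OR t1 = 0 OR 0 = 0
So t4 = 0 and t5 = 0.

x=0 y=0 z=0 w=1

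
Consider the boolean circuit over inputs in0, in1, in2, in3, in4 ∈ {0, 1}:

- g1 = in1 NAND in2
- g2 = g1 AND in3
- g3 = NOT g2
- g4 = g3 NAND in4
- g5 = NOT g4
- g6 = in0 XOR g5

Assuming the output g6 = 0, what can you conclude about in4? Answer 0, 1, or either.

Both values of in4 occur among assignments with g6 = 0:
  in4=0: in0=0, in1=0, in2=0, in3=0, in4=0
  in4=1: in0=0, in1=0, in2=0, in3=1, in4=1

either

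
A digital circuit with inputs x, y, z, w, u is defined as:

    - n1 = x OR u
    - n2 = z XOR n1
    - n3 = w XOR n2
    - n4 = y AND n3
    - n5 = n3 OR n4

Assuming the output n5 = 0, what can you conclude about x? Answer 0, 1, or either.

Both values of x occur among assignments with n5 = 0:
  x=0: x=0, y=0, z=0, w=0, u=0
  x=1: x=1, y=0, z=0, w=1, u=0

either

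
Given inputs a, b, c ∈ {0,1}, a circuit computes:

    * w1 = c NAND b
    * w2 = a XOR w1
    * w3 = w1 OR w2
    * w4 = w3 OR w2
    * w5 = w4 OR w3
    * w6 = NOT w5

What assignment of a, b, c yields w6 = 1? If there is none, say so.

w6 = NOT w5 must be 1, so w5 = 0.
w5 = w4 OR w3 must be 0, so both w4 = 0 and w3 = 0.
w4 = w3 OR w2 must be 0, so both w3 = 0 and w2 = 0.
Check with a=0 b=1 c=1:
w1 = c NAND b = 1 NAND 1 = 0
w2 = a XOR w1 = 0 XOR 0 = 0
w3 = w1 OR w2 = 0 OR 0 = 0
w4 = w3 OR w2 = 0 OR 0 = 0
w5 = w4 OR w3 = 0 OR 0 = 0
w6 = NOT w5 = NOT 0 = 1
So w6 = 1 as required.

a=0 b=1 c=1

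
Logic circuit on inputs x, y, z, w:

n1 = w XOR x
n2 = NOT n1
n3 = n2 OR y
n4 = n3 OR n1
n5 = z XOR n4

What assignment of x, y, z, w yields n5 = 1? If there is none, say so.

x=0 y=0 z=0 w=0

n5 = z XOR n4 must be 1, so z and n4 differ.
Check with x=0 y=0 z=0 w=0:
n1 = w XOR x = 0 XOR 0 = 0
n2 = NOT n1 = NOT 0 = 1
n3 = n2 OR y = 1 OR 0 = 1
n4 = n3 OR n1 = 1 OR 0 = 1
n5 = z XOR n4 = 0 XOR 1 = 1
So n5 = 1 as required.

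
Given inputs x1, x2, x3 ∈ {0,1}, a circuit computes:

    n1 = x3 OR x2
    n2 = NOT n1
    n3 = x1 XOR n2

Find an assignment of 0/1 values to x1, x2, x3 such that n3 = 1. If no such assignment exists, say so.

n3 = x1 XOR n2 must be 1, so x1 and n2 differ.
Check with x1=1 x2=0 x3=1:
n1 = x3 OR x2 = 1 OR 0 = 1
n2 = NOT n1 = NOT 1 = 0
n3 = x1 XOR n2 = 1 XOR 0 = 1
So n3 = 1 as required.

x1=1 x2=0 x3=1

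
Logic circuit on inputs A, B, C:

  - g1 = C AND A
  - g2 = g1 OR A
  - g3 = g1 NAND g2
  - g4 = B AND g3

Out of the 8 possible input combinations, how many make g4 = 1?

3

g4 = B AND g3 must be 1, so both B = 1 and g3 = 1.
g3 = g1 NAND g2 must be 1, so at least one of g1, g2 is 0.
Satisfying assignments:
  A=0, B=1, C=0
  A=0, B=1, C=1
  A=1, B=1, C=0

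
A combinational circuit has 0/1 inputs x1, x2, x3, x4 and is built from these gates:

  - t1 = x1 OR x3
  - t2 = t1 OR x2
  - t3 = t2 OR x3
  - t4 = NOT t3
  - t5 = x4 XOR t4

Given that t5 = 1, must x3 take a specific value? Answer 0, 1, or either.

either

Both values of x3 occur among assignments with t5 = 1:
  x3=0: x1=0, x2=0, x3=0, x4=0
  x3=1: x1=0, x2=0, x3=1, x4=1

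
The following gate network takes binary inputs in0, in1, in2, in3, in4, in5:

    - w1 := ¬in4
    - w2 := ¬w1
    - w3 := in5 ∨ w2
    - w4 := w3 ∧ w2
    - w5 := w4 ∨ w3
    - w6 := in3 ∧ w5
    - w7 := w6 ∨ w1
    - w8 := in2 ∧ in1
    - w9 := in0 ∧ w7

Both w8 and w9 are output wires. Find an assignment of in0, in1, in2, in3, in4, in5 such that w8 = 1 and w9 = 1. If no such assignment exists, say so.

in0=1, in1=1, in2=1, in3=1, in4=0, in5=1

Check with in0=1, in1=1, in2=1, in3=1, in4=0, in5=1:
w1 = ¬in4 = ¬0 = 1
w2 = ¬w1 = ¬1 = 0
w3 = in5 ∨ w2 = 1 ∨ 0 = 1
w4 = w3 ∧ w2 = 1 ∧ 0 = 0
w5 = w4 ∨ w3 = 0 ∨ 1 = 1
w6 = in3 ∧ w5 = 1 ∧ 1 = 1
w7 = w6 ∨ w1 = 1 ∨ 1 = 1
w8 = in2 ∧ in1 = 1 ∧ 1 = 1
w9 = in0 ∧ w7 = 1 ∧ 1 = 1
So w8 = 1 and w9 = 1.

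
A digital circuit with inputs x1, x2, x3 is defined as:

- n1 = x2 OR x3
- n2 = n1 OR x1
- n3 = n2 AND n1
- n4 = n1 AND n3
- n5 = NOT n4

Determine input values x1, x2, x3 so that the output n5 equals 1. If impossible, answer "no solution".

x1=0, x2=0, x3=0

Check with x1=0, x2=0, x3=0:
n1 = x2 OR x3 = 0 OR 0 = 0
n2 = n1 OR x1 = 0 OR 0 = 0
n3 = n2 AND n1 = 0 AND 0 = 0
n4 = n1 AND n3 = 0 AND 0 = 0
n5 = NOT n4 = NOT 0 = 1
So n5 = 1 as required.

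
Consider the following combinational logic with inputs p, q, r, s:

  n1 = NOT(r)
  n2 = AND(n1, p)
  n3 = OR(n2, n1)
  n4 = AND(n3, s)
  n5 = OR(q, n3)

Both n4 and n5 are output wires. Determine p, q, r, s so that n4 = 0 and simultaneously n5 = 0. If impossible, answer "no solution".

Check with p=0 q=0 r=1 s=1:
n1 = NOT(r) = NOT 1 = 0
n2 = AND(n1, p) = AND(0, 0) = 0
n3 = OR(n2, n1) = OR(0, 0) = 0
n4 = AND(n3, s) = AND(0, 1) = 0
n5 = OR(q, n3) = OR(0, 0) = 0
So n4 = 0 and n5 = 0.

p=0 q=0 r=1 s=1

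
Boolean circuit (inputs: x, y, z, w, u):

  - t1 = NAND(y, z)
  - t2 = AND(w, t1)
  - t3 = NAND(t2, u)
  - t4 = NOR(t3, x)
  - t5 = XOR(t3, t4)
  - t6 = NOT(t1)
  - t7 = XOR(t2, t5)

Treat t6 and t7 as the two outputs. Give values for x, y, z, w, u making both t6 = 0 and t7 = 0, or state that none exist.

x=0 y=0 z=1 w=1 u=0

Check with x=0 y=0 z=1 w=1 u=0:
t1 = NAND(y, z) = NAND(0, 1) = 1
t2 = AND(w, t1) = AND(1, 1) = 1
t3 = NAND(t2, u) = NAND(1, 0) = 1
t4 = NOR(t3, x) = NOR(1, 0) = 0
t5 = XOR(t3, t4) = XOR(1, 0) = 1
t6 = NOT(t1) = NOT 1 = 0
t7 = XOR(t2, t5) = XOR(1, 1) = 0
So t6 = 0 and t7 = 0.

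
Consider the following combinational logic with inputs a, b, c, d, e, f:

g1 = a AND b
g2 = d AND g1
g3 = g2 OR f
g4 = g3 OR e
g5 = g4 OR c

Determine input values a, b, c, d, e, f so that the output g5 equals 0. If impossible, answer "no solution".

a=0, b=0, c=0, d=1, e=0, f=0

g5 = g4 OR c must be 0, so both g4 = 0 and c = 0.
Check with a=0, b=0, c=0, d=1, e=0, f=0:
g1 = a AND b = 0 AND 0 = 0
g2 = d AND g1 = 1 AND 0 = 0
g3 = g2 OR f = 0 OR 0 = 0
g4 = g3 OR e = 0 OR 0 = 0
g5 = g4 OR c = 0 OR 0 = 0
So g5 = 0 as required.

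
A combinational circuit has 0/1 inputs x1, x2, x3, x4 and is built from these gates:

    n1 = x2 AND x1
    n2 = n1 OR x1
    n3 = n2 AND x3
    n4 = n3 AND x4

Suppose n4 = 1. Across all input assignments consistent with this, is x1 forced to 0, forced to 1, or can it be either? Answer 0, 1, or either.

n4 = n3 AND x4 must be 1, so both n3 = 1 and x4 = 1.
Every assignment with n4 = 1 has x1 = 1; there are 2 such assignment(s).
  x1=1, x2=0, x3=1, x4=1
  x1=1, x2=1, x3=1, x4=1

1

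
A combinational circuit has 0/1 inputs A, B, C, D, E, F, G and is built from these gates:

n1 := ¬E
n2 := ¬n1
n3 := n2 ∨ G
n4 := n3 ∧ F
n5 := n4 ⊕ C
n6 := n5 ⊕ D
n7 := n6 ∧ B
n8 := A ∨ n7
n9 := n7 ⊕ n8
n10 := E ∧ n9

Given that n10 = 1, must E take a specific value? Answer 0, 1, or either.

1

n10 = E ∧ n9 must be 1, so both E = 1 and n9 = 1.
n9 = n7 ⊕ n8 must be 1, so n7 and n8 differ.
Every assignment with n10 = 1 has E = 1; there are 24 such assignment(s).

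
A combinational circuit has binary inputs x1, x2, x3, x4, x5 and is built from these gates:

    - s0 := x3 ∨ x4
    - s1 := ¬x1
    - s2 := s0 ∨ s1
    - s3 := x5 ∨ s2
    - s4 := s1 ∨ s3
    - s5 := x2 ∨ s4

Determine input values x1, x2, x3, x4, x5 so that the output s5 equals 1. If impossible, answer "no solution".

Check with x1=1, x2=0, x3=0, x4=1, x5=0:
s0 = x3 ∨ x4 = 0 ∨ 1 = 1
s1 = ¬x1 = ¬1 = 0
s2 = s0 ∨ s1 = 1 ∨ 0 = 1
s3 = x5 ∨ s2 = 0 ∨ 1 = 1
s4 = s1 ∨ s3 = 0 ∨ 1 = 1
s5 = x2 ∨ s4 = 0 ∨ 1 = 1
So s5 = 1 as required.

x1=1, x2=0, x3=0, x4=1, x5=0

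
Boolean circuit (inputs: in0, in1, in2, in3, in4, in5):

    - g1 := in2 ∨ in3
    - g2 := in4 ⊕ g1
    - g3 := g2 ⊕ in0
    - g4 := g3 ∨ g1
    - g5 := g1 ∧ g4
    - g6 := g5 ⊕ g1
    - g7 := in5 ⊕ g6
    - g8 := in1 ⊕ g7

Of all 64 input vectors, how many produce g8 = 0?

32

g8 = in1 ⊕ g7 must be 0, so in1 and g7 are equal.
Enumerating the 64 input combinations, 32 give g8 = 0 and 32 give g8 = 1.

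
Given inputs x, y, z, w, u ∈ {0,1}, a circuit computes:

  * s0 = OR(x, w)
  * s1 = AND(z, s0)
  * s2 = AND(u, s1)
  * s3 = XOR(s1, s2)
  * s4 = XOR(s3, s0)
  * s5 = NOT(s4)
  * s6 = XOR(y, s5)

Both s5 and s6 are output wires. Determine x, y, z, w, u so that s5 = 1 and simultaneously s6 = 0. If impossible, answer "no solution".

Check with x=0, y=1, z=1, w=0, u=0:
s0 = OR(x, w) = OR(0, 0) = 0
s1 = AND(z, s0) = AND(1, 0) = 0
s2 = AND(u, s1) = AND(0, 0) = 0
s3 = XOR(s1, s2) = XOR(0, 0) = 0
s4 = XOR(s3, s0) = XOR(0, 0) = 0
s5 = NOT(s4) = NOT 0 = 1
s6 = XOR(y, s5) = XOR(1, 1) = 0
So s5 = 1 and s6 = 0.

x=0, y=1, z=1, w=0, u=0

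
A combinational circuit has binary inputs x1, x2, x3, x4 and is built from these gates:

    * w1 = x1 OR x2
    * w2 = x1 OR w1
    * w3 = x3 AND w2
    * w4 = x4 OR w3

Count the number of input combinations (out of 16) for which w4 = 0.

w4 = x4 OR w3 must be 0, so both x4 = 0 and w3 = 0.
Satisfying assignments:
  x1=0, x2=0, x3=0, x4=0
  x1=0, x2=0, x3=1, x4=0
  x1=0, x2=1, x3=0, x4=0
  x1=1, x2=0, x3=0, x4=0
  x1=1, x2=1, x3=0, x4=0

5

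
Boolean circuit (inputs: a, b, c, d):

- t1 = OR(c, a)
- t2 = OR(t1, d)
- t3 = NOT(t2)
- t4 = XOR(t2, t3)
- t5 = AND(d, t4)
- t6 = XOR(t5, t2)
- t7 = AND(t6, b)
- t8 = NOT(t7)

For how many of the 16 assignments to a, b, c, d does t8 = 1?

13

t8 = NOT(t7) must be 1, so t7 = 0.
t7 = AND(t6, b) must be 0, so at least one of t6, b is 0.
Enumerating the 16 input combinations, 13 give t8 = 1 and 3 give t8 = 0.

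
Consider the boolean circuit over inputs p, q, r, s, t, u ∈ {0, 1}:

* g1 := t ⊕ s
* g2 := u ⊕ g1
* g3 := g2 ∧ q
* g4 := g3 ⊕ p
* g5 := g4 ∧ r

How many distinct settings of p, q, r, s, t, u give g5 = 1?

16

g5 = g4 ∧ r must be 1, so both g4 = 1 and r = 1.
Enumerating the 64 input combinations, 16 give g5 = 1 and 48 give g5 = 0.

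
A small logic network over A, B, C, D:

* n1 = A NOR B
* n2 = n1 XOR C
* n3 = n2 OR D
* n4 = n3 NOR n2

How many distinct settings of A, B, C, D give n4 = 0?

12

n4 = n3 NOR n2 must be 0, so at least one of n3, n2 is 1.
Enumerating the 16 input combinations, 12 give n4 = 0 and 4 give n4 = 1.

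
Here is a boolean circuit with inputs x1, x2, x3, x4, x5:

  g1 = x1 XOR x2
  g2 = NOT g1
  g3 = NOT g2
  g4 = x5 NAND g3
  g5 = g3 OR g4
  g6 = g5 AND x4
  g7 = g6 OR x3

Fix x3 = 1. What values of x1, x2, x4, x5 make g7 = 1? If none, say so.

x1=0, x2=0, x4=1, x5=1

Check with x3 = 1 and x1=0, x2=0, x4=1, x5=1:
g1 = x1 XOR x2 = 0 XOR 0 = 0
g2 = NOT g1 = NOT 0 = 1
g3 = NOT g2 = NOT 1 = 0
g4 = x5 NAND g3 = 1 NAND 0 = 1
g5 = g3 OR g4 = 0 OR 1 = 1
g6 = g5 AND x4 = 1 AND 1 = 1
g7 = g6 OR x3 = 1 OR 1 = 1
So g7 = 1.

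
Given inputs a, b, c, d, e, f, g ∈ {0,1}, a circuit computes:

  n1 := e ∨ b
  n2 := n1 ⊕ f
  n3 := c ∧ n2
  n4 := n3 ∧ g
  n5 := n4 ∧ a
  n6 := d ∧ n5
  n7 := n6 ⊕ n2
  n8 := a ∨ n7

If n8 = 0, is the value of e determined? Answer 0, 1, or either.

Both values of e occur among assignments with n8 = 0:
  e=0: a=0, b=0, c=0, d=0, e=0, f=0, g=0
  e=1: a=0, b=0, c=0, d=0, e=1, f=1, g=0

either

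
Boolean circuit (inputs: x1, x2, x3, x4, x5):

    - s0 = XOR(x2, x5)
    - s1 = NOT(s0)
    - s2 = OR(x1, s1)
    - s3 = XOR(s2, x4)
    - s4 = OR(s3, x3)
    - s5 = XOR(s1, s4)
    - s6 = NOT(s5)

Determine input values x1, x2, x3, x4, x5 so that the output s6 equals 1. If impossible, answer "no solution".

Check with x1=1, x2=0, x3=0, x4=1, x5=1:
s0 = XOR(x2, x5) = XOR(0, 1) = 1
s1 = NOT(s0) = NOT 1 = 0
s2 = OR(x1, s1) = OR(1, 0) = 1
s3 = XOR(s2, x4) = XOR(1, 1) = 0
s4 = OR(s3, x3) = OR(0, 0) = 0
s5 = XOR(s1, s4) = XOR(0, 0) = 0
s6 = NOT(s5) = NOT 0 = 1
So s6 = 1 as required.

x1=1, x2=0, x3=0, x4=1, x5=1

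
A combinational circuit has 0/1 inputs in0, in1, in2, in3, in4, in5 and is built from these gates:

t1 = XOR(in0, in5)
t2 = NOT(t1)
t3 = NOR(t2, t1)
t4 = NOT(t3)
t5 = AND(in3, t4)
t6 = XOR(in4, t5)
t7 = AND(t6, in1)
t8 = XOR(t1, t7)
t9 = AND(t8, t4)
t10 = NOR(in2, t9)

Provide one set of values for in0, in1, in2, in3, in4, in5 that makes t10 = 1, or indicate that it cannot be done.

t10 = NOR(in2, t9) must be 1, so both in2 = 0 and t9 = 0.
t9 = AND(t8, t4) must be 0, so at least one of t8, t4 is 0.
Check with in0=1 in1=1 in2=0 in3=0 in4=0 in5=1:
t1 = XOR(in0, in5) = XOR(1, 1) = 0
t2 = NOT(t1) = NOT 0 = 1
t3 = NOR(t2, t1) = NOR(1, 0) = 0
t4 = NOT(t3) = NOT 0 = 1
t5 = AND(in3, t4) = AND(0, 1) = 0
t6 = XOR(in4, t5) = XOR(0, 0) = 0
t7 = AND(t6, in1) = AND(0, 1) = 0
t8 = XOR(t1, t7) = XOR(0, 0) = 0
t9 = AND(t8, t4) = AND(0, 1) = 0
t10 = NOR(in2, t9) = NOR(0, 0) = 1
So t10 = 1 as required.

in0=1 in1=1 in2=0 in3=0 in4=0 in5=1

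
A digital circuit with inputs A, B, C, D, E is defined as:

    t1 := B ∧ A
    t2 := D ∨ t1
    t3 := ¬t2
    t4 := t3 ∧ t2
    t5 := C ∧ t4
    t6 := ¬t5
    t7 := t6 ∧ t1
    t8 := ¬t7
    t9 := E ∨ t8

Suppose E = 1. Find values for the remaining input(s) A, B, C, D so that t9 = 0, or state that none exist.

With E = 1 fixed, none of the 16 settings of A, B, C, D give t9 = 0.
For example, with A=1, B=0, C=0, D=0:
t1 = B ∧ A = 0 ∧ 1 = 0
t2 = D ∨ t1 = 0 ∨ 0 = 0
t3 = ¬t2 = ¬0 = 1
t4 = t3 ∧ t2 = 1 ∧ 0 = 0
t5 = C ∧ t4 = 0 ∧ 0 = 0
t6 = ¬t5 = ¬0 = 1
t7 = t6 ∧ t1 = 1 ∧ 0 = 0
t8 = ¬t7 = ¬0 = 1
t9 = E ∨ t8 = 1 ∨ 1 = 1
giving t9 = 1 ≠ 0.

no solution exists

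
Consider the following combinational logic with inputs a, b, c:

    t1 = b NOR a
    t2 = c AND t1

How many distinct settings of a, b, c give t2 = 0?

7

t2 = c AND t1 must be 0, so at least one of c, t1 is 0.
Enumerating the 8 input combinations, 7 give t2 = 0 and 1 give t2 = 1.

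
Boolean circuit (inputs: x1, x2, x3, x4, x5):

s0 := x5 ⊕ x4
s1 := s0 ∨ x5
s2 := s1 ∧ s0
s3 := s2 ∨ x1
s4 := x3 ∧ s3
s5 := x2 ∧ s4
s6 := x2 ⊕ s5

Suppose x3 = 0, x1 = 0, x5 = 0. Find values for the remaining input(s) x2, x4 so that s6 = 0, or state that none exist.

x2=0, x4=0

Check with x3 = 0, x1 = 0, x5 = 0 and x2=0, x4=0:
s0 = x5 ⊕ x4 = 0 ⊕ 0 = 0
s1 = s0 ∨ x5 = 0 ∨ 0 = 0
s2 = s1 ∧ s0 = 0 ∧ 0 = 0
s3 = s2 ∨ x1 = 0 ∨ 0 = 0
s4 = x3 ∧ s3 = 0 ∧ 0 = 0
s5 = x2 ∧ s4 = 0 ∧ 0 = 0
s6 = x2 ⊕ s5 = 0 ⊕ 0 = 0
So s6 = 0.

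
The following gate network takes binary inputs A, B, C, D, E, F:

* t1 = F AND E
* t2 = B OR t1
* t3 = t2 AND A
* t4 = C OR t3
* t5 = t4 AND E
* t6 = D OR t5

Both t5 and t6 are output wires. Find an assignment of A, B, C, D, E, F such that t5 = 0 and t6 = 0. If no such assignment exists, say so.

A=0 B=1 C=1 D=0 E=0 F=1

Check with A=0 B=1 C=1 D=0 E=0 F=1:
t1 = F AND E = 1 AND 0 = 0
t2 = B OR t1 = 1 OR 0 = 1
t3 = t2 AND A = 1 AND 0 = 0
t4 = C OR t3 = 1 OR 0 = 1
t5 = t4 AND E = 1 AND 0 = 0
t6 = D OR t5 = 0 OR 0 = 0
So t5 = 0 and t6 = 0.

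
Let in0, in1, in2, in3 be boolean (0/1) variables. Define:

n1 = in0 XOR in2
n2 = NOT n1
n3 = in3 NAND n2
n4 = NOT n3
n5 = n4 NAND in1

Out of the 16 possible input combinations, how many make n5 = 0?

n5 = n4 NAND in1 must be 0, so both n4 = 1 and in1 = 1.
n4 = NOT n3 must be 1, so n3 = 0.
Satisfying assignments:
  in0=0, in1=1, in2=0, in3=1
  in0=1, in1=1, in2=1, in3=1

2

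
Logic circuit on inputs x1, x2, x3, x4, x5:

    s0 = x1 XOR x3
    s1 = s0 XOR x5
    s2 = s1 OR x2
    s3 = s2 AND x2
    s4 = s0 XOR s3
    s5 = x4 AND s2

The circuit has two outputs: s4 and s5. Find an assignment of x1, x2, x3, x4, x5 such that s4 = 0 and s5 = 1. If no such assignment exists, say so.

x1=0 x2=1 x3=1 x4=1 x5=1

Check with x1=0 x2=1 x3=1 x4=1 x5=1:
s0 = x1 XOR x3 = 0 XOR 1 = 1
s1 = s0 XOR x5 = 1 XOR 1 = 0
s2 = s1 OR x2 = 0 OR 1 = 1
s3 = s2 AND x2 = 1 AND 1 = 1
s4 = s0 XOR s3 = 1 XOR 1 = 0
s5 = x4 AND s2 = 1 AND 1 = 1
So s4 = 0 and s5 = 1.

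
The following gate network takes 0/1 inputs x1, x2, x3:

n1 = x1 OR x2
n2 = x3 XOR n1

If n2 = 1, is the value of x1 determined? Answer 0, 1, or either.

either

Both values of x1 occur among assignments with n2 = 1:
  x1=0: x1=0, x2=0, x3=1
  x1=1: x1=1, x2=0, x3=0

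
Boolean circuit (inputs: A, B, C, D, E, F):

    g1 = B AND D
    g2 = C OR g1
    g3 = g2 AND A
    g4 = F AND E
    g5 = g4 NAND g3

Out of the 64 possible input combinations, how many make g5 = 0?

g5 = g4 NAND g3 must be 0, so both g4 = 1 and g3 = 1.
g4 = F AND E must be 1, so both F = 1 and E = 1.
g3 = g2 AND A must be 1, so both g2 = 1 and A = 1.
Enumerating the 64 input combinations, 5 give g5 = 0 and 59 give g5 = 1.

5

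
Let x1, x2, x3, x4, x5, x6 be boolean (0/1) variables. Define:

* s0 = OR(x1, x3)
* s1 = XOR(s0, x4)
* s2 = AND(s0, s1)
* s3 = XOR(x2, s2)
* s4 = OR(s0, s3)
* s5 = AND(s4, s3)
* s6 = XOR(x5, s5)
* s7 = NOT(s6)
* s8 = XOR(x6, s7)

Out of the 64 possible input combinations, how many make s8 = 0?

32

s8 = XOR(x6, s7) must be 0, so x6 and s7 are equal.
Enumerating the 64 input combinations, 32 give s8 = 0 and 32 give s8 = 1.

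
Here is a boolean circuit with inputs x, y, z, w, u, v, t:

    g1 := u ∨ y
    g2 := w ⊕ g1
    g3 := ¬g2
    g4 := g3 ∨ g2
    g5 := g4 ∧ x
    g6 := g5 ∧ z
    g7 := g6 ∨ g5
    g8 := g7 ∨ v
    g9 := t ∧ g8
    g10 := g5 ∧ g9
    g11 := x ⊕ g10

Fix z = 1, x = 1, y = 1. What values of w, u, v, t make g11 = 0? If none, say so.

Check with z = 1, x = 1, y = 1 and w=1, u=0, v=1, t=1:
g1 = u ∨ y = 0 ∨ 1 = 1
g2 = w ⊕ g1 = 1 ⊕ 1 = 0
g3 = ¬g2 = ¬0 = 1
g4 = g3 ∨ g2 = 1 ∨ 0 = 1
g5 = g4 ∧ x = 1 ∧ 1 = 1
g6 = g5 ∧ z = 1 ∧ 1 = 1
g7 = g6 ∨ g5 = 1 ∨ 1 = 1
g8 = g7 ∨ v = 1 ∨ 1 = 1
g9 = t ∧ g8 = 1 ∧ 1 = 1
g10 = g5 ∧ g9 = 1 ∧ 1 = 1
g11 = x ⊕ g10 = 1 ⊕ 1 = 0
So g11 = 0.

w=1 u=0 v=1 t=1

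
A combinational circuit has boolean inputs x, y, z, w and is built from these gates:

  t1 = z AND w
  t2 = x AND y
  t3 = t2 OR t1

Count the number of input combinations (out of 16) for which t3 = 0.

t3 = t2 OR t1 must be 0, so both t2 = 0 and t1 = 0.
Enumerating the 16 input combinations, 9 give t3 = 0 and 7 give t3 = 1.

9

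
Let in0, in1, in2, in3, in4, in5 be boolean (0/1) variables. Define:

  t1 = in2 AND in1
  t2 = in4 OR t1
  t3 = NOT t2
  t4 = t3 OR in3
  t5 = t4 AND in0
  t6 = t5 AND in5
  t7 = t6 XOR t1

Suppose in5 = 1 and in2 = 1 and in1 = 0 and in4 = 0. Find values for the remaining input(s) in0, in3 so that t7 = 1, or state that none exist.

t7 = t6 XOR t1 must be 1, so t6 and t1 differ.
Check with in5 = 1 and in2 = 1 and in1 = 0 and in4 = 0 and in0=1, in3=1:
t1 = in2 AND in1 = 1 AND 0 = 0
t2 = in4 OR t1 = 0 OR 0 = 0
t3 = NOT t2 = NOT 0 = 1
t4 = t3 OR in3 = 1 OR 1 = 1
t5 = t4 AND in0 = 1 AND 1 = 1
t6 = t5 AND in5 = 1 AND 1 = 1
t7 = t6 XOR t1 = 1 XOR 0 = 1
So t7 = 1.

in0=1, in3=1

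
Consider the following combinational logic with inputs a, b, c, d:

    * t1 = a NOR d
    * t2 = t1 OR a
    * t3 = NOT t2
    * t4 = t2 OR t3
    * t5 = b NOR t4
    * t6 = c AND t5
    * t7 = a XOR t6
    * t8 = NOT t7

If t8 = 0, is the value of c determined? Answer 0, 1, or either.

either

Both values of c occur among assignments with t8 = 0:
  c=0: a=1, b=0, c=0, d=0
  c=1: a=1, b=0, c=1, d=0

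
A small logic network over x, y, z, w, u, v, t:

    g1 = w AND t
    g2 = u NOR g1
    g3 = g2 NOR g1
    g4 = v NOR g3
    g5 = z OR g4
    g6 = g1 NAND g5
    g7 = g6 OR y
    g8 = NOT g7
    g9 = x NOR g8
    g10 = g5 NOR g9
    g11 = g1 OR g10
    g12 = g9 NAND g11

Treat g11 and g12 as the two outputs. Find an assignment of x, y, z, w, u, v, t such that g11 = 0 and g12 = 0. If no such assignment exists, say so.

no solution exists

Across all 128 input combinations, none give both g11 = 0 and g12 = 0.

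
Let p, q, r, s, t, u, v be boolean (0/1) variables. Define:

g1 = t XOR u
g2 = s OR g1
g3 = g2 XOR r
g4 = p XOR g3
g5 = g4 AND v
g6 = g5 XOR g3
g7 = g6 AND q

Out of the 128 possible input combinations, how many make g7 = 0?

g7 = g6 AND q must be 0, so at least one of g6, q is 0.
Enumerating the 128 input combinations, 96 give g7 = 0 and 32 give g7 = 1.

96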